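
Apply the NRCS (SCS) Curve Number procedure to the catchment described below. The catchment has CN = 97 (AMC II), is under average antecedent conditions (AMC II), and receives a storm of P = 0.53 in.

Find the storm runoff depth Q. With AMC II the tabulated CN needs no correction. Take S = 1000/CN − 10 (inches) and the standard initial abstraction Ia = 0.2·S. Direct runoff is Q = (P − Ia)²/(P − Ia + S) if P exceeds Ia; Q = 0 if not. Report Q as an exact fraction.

CN(II) = 97; AMC II needs no correction.
Max retention: S = 1000/97 − 10 = 30/97 in (≈ 0.309 in)
Ia = 0.2·(30/97) = 6/97 in ≈ 0.062 in
Excess rainfall: 0.530 − 0.062 = 0.468 in; P > Ia so Q > 0
Q = (4541/9700)²/((4541/9700) + 30/97) = (20620681/94090000)/(7541/9700) = 20620681/73147700 in ≈ 0.282 in

Q = 20620681/73147700 in ≈ 0.282 in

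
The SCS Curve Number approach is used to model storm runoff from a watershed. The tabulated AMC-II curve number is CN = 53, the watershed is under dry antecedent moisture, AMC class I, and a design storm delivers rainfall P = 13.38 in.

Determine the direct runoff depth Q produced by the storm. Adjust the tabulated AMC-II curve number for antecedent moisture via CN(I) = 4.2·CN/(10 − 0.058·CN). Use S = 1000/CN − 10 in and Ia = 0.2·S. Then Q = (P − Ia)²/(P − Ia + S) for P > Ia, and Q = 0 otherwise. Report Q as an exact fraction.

Q = 259689102409/93747823050 in ≈ 2.770 in

CN(I) from CN(II)=53: (4.2·53)/(10 − 0.058·53) = 111300/3463 ≈ 32.140
Max retention: S = 1000/(111300/3463) − 10 = 23500/1113 in (≈ 21.114 in)
Ia = 0.2·(23500/1113) = 4700/1113 in ≈ 4.223 in
Excess rainfall: 13.380 − 4.223 = 9.157 in; P > Ia so Q > 0
Runoff Q = (P−Ia)²/(P−Ia+S) = (9.157)²/(9.157+21.114) = 259689102409/93747823050 ≈ 2.770 in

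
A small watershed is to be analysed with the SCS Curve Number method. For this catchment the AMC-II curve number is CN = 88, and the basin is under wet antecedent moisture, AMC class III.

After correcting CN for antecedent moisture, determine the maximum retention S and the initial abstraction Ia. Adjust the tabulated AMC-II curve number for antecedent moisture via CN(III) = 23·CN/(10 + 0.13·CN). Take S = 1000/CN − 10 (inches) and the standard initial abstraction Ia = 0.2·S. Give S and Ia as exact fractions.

CN(III) from CN(II)=88: (23·88)/(10 + 0.13·88) = 6325/67 ≈ 94.403
S = 1000/(6325/67) − 10 = 150/253 in ≈ 0.593 in
Ia = 0.2·(150/253) = 30/253 in ≈ 0.119 in

S = 150/253 in ≈ 0.593 in; Ia = 30/253 in ≈ 0.119 in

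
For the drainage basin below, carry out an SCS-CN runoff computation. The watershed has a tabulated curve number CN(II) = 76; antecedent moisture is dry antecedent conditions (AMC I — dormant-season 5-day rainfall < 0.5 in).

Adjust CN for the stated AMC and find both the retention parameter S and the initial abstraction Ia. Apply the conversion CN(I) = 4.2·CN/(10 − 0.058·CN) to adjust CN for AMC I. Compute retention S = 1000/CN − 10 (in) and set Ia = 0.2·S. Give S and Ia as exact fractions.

S = 1000/133 in ≈ 7.519 in; Ia = 200/133 in ≈ 1.504 in

Adjust CN=76 to AMC I: 4.2·76/(10 − 0.058·76) → (1596/5) ÷ (699/125) = 13300/233 ≈ 57.082
S = 1000/(13300/233) − 10 = 1000/133 in ≈ 7.519 in
Ia = 0.2S: 0.2·7.519 = 1.504 in (exactly 200/133)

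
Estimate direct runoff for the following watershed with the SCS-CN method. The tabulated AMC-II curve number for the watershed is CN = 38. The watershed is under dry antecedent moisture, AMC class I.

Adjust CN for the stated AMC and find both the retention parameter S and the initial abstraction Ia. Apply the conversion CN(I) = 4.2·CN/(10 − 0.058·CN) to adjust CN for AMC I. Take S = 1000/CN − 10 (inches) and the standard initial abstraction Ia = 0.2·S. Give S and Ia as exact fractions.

S = 15500/399 in ≈ 38.847 in; Ia = 3100/399 in ≈ 7.769 in

Adjust CN=38 to AMC I: 4.2·38/(10 − 0.058·38) → (798/5) ÷ (1949/250) = 39900/1949 ≈ 20.472
Max retention: S = 1000/(39900/1949) − 10 = 15500/399 in (≈ 38.847 in)
Ia = 0.2S: 0.2·38.847 = 7.769 in (exactly 3100/399)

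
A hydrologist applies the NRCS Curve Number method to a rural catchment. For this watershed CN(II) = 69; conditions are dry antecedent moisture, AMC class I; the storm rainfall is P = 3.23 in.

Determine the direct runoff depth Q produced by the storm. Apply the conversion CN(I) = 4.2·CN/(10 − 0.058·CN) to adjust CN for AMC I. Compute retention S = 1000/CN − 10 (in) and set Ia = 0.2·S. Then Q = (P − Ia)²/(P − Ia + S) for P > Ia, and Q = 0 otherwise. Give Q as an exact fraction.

CN(I) from CN(II)=69: (4.2·69)/(10 − 0.058·69) = 144900/2999 ≈ 48.316
Max retention: S = 1000/(144900/2999) − 10 = 15500/1449 in (≈ 10.697 in)
Ia = 0.2·(15500/1449) = 3100/1449 in ≈ 2.139 in
Since P=3.230 > Ia=2.139: effective rainfall P−Ia = 158027/144900 in
Q: (158027/144900)² ÷ (1708027/144900) = 24972532729/247493112300 in (≈ 0.101 in)

Q = 24972532729/247493112300 in ≈ 0.101 in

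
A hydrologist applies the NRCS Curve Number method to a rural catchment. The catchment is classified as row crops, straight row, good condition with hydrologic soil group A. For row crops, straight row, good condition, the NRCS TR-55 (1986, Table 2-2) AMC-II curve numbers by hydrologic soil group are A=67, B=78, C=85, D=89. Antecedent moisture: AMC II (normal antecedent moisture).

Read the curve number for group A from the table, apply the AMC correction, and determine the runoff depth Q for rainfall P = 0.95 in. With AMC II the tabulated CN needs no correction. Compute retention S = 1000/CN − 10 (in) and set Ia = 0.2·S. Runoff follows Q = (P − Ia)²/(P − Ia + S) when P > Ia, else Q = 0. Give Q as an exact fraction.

Q = 0 in ≈ 0.000 in

NRCS table: row crops, straight row, good condition, soil group A → CN(II) = 67
CN(II) = 67; AMC II needs no correction.
Max retention: S = 1000/67 − 10 = 330/67 in (≈ 4.925 in)
Initial abstraction Ia = S/5 = (330/67)/5 = 66/67 ≈ 0.985 in
P = 0.950 ≤ Ia = 0.985 in: entire storm abstracted, Q = 0.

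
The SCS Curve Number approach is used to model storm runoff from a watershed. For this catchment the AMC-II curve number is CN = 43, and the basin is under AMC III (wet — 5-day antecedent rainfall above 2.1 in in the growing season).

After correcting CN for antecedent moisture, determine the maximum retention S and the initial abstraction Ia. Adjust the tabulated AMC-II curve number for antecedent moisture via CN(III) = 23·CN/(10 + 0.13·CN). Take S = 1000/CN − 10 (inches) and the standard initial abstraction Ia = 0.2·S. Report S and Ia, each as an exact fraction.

S = 5700/989 in ≈ 5.763 in; Ia = 1140/989 in ≈ 1.153 in

Adjust CN=43 to AMC III: 23·43/(10 + 0.13·43) → 989 ÷ (1559/100) = 98900/1559 ≈ 63.438
S = 1000/(98900/1559) − 10 = 5700/989 in ≈ 5.763 in
Initial abstraction Ia = S/5 = (5700/989)/5 = 1140/989 ≈ 1.153 in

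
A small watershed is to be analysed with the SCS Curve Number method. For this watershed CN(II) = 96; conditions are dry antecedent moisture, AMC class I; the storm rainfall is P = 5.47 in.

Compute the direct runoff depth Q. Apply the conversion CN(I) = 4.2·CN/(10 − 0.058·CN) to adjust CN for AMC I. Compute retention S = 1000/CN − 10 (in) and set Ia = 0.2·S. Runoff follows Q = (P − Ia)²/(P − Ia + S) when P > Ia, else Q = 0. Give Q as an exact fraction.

Q = 1102970521/248604300 in ≈ 4.437 in

Adjust CN=96 to AMC I: 4.2·96/(10 − 0.058·96) → (2016/5) ÷ (554/125) = 25200/277 ≈ 90.975
S = 1000/(25200/277) − 10 = 125/126 in ≈ 0.992 in
Initial abstraction Ia = S/5 = (125/126)/5 = 25/126 ≈ 0.198 in
P − Ia = 5.470 − 0.198 = 33211/6300 ≈ 5.272 in (> 0, runoff occurs)
Q = (33211/6300)²/((33211/6300) + 125/126) = (1102970521/39690000)/(39461/6300) = 1102970521/248604300 in ≈ 4.437 in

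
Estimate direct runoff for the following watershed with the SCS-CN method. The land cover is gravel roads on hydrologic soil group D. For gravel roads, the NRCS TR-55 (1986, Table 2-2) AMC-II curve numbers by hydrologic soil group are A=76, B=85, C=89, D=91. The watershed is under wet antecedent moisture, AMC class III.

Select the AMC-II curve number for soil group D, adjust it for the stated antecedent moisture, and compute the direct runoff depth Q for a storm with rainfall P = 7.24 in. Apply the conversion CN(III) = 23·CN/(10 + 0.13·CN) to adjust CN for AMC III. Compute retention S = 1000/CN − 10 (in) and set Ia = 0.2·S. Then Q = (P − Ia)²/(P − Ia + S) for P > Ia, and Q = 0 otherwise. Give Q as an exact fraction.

Q = 140125194889/20764286725 in ≈ 6.748 in

NRCS table: gravel roads, soil group D → CN(II) = 91
CN(III) from CN(II)=91: (23·91)/(10 + 0.13·91) = 209300/2183 ≈ 95.877
S = 1000/(209300/2183) − 10 = 900/2093 in ≈ 0.430 in
Ia = 0.2S: 0.2·0.430 = 0.086 in (exactly 180/2093)
Excess rainfall: 7.240 − 0.086 = 7.154 in; P > Ia so Q > 0
Runoff Q = (P−Ia)²/(P−Ia+S) = (7.154)²/(7.154+0.430) = 140125194889/20764286725 ≈ 6.748 in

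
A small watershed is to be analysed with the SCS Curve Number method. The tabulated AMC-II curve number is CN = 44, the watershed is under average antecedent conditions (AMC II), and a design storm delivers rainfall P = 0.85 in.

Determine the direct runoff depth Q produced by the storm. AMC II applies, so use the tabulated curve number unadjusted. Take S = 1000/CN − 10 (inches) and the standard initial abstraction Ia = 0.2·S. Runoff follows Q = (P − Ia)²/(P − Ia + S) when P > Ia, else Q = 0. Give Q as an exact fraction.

CN(II) = 44; AMC II needs no correction.
Max retention: S = 1000/44 − 10 = 140/11 in (≈ 12.727 in)
Ia = 0.2·(140/11) = 28/11 in ≈ 2.545 in
P = 0.850 ≤ Ia = 2.545 in: entire storm abstracted, Q = 0.

Q = 0 in ≈ 0.000 in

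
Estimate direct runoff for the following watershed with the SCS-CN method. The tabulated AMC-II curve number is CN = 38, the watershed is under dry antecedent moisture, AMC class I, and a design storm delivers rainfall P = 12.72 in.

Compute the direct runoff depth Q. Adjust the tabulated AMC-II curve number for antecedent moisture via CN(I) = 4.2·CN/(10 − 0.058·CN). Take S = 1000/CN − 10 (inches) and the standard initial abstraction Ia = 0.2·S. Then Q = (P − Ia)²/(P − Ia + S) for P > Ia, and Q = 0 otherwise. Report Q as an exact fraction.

Q = 1219290962/2178948975 in ≈ 0.560 in

Adjust CN=38 to AMC I: 4.2·38/(10 − 0.058·38) → (798/5) ÷ (1949/250) = 39900/1949 ≈ 20.472
S = 1000/(39900/1949) − 10 = 15500/399 in ≈ 38.847 in
Initial abstraction Ia = S/5 = (15500/399)/5 = 3100/399 ≈ 7.769 in
P − Ia = 12.720 − 7.769 = 49382/9975 ≈ 4.951 in (> 0, runoff occurs)
Q: (49382/9975)² ÷ (436882/9975) = 1219290962/2178948975 in (≈ 0.560 in)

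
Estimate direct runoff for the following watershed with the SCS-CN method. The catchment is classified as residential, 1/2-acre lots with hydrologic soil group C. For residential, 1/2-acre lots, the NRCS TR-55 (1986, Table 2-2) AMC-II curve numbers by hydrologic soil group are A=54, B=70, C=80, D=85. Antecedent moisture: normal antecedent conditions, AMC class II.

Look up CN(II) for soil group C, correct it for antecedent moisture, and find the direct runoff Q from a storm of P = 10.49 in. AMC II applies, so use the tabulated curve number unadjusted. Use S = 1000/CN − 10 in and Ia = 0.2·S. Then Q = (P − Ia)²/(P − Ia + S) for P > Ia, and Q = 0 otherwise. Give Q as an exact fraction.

Q = 998001/124900 in ≈ 7.990 in

NRCS table: residential, 1/2-acre lots, soil group C → CN(II) = 80
Average conditions: CN = 80 (no AMC adjustment).
S = 1000/80 − 10 = 5/2 in ≈ 2.500 in
Ia = 0.2S: 0.2·2.500 = 0.500 in (exactly 1/2)
Since P=10.490 > Ia=0.500: effective rainfall P−Ia = 999/100 in
Q: (999/100)² ÷ (1249/100) = 998001/124900 in (≈ 7.990 in)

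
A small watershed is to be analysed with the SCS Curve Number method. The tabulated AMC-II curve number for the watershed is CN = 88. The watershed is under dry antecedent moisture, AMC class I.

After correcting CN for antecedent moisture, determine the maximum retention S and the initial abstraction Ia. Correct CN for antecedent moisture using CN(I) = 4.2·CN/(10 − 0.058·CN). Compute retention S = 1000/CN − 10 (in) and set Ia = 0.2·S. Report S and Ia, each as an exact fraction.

CN(I) from CN(II)=88: (4.2·88)/(10 − 0.058·88) = 3850/51 ≈ 75.490
S = 1000/(3850/51) − 10 = 250/77 in ≈ 3.247 in
Ia = 0.2S: 0.2·3.247 = 0.649 in (exactly 50/77)

S = 250/77 in ≈ 3.247 in; Ia = 50/77 in ≈ 0.649 in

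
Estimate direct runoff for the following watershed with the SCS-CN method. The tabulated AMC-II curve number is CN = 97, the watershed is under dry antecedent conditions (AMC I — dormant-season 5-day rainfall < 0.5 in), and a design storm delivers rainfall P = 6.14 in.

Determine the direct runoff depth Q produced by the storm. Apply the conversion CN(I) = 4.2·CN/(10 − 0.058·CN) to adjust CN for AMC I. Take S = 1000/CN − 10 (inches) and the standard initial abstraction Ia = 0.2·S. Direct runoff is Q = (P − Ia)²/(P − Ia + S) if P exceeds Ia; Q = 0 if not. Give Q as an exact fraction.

Q = 41393123209/7755979350 in ≈ 5.337 in

CN(I) from CN(II)=97: (4.2·97)/(10 − 0.058·97) = 67900/729 ≈ 93.141
S = 1000/(67900/729) − 10 = 500/679 in ≈ 0.736 in
Initial abstraction Ia = S/5 = (500/679)/5 = 100/679 ≈ 0.147 in
Since P=6.140 > Ia=0.147: effective rainfall P−Ia = 203453/33950 in
Q: (203453/33950)² ÷ (228453/33950) = 41393123209/7755979350 in (≈ 5.337 in)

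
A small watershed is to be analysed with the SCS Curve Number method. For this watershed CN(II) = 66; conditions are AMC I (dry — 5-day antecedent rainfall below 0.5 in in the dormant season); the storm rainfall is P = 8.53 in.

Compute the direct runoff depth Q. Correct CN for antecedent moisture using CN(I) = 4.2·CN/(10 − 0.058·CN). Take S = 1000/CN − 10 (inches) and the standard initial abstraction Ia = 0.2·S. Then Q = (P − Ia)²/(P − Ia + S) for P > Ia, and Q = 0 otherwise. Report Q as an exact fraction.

CN(I) from CN(II)=66: (4.2·66)/(10 − 0.058·66) = 69300/1543 ≈ 44.913
S = 1000/(69300/1543) − 10 = 8500/693 in ≈ 12.266 in
Initial abstraction Ia = S/5 = (8500/693)/5 = 1700/693 ≈ 2.453 in
P − Ia = 8.530 − 2.453 = 421129/69300 ≈ 6.077 in (> 0, runoff occurs)
Runoff Q = (P−Ia)²/(P−Ia+S) = (6.077)²/(6.077+12.266) = 177349634641/88089239700 ≈ 2.013 in

Q = 177349634641/88089239700 in ≈ 2.013 in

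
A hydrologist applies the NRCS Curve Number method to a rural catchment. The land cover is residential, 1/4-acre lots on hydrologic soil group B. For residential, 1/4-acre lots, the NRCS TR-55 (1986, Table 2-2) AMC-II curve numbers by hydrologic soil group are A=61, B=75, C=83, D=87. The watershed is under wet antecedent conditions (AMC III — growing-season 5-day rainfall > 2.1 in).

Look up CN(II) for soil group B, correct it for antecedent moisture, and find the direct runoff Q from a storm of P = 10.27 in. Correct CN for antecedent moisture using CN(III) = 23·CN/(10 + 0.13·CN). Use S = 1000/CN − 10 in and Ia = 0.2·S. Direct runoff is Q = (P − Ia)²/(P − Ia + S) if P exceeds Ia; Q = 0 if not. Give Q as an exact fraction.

Q = 4742112769/544154700 in ≈ 8.715 in

NRCS table: residential, 1/4-acre lots, soil group B → CN(II) = 75
Wet (AMC III): CN(III) = 23·75/(10 + 0.13·75) = 1725/(79/4) = 6900/79 ≈ 87.342
Max retention: S = 1000/(6900/79) − 10 = 100/69 in (≈ 1.449 in)
Ia = 0.2·(100/69) = 20/69 in ≈ 0.290 in
Since P=10.270 > Ia=0.290: effective rainfall P−Ia = 68863/6900 in
Q = (68863/6900)²/((68863/6900) + 100/69) = (4742112769/47610000)/(78863/6900) = 4742112769/544154700 in ≈ 8.715 in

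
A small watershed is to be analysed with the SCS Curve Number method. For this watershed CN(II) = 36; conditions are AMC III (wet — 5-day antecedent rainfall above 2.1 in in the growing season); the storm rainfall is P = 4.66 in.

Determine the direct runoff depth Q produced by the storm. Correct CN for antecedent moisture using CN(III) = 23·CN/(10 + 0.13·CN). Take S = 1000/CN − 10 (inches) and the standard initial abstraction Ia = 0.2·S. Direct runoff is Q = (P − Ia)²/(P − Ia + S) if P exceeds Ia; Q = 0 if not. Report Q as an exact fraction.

Q = 1038837361/1161590850 in ≈ 0.894 in

Adjust CN=36 to AMC III: 23·36/(10 + 0.13·36) → 828 ÷ (367/25) = 20700/367 ≈ 56.403
Retention S: 1000/CN − 10 with CN=56.403 → S = 1600/207 ≈ 7.729 in
Ia = 0.2S: 0.2·7.729 = 1.546 in (exactly 320/207)
Since P=4.660 > Ia=1.546: effective rainfall P−Ia = 32231/10350 in
Runoff Q = (P−Ia)²/(P−Ia+S) = (3.114)²/(3.114+7.729) = 1038837361/1161590850 ≈ 0.894 in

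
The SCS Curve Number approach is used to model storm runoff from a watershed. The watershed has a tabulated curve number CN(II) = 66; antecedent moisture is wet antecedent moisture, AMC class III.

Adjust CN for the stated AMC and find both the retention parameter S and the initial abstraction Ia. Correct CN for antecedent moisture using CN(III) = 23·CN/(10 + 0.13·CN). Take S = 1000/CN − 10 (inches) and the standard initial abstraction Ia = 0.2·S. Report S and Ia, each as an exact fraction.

Wet (AMC III): CN(III) = 23·66/(10 + 0.13·66) = 1518/(929/50) = 75900/929 ≈ 81.701
Max retention: S = 1000/(75900/929) − 10 = 1700/759 in (≈ 2.240 in)
Ia = 0.2S: 0.2·2.240 = 0.448 in (exactly 340/759)

S = 1700/759 in ≈ 2.240 in; Ia = 340/759 in ≈ 0.448 in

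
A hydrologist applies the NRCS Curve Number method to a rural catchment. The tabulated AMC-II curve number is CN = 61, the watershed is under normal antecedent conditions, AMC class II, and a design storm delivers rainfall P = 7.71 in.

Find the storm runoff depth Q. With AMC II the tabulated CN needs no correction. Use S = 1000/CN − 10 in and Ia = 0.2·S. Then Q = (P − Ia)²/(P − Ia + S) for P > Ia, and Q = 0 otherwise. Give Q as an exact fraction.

Q = 513023787/159069700 in ≈ 3.225 in

AMC II — tabulated CN = 61 applies directly.
Max retention: S = 1000/61 − 10 = 390/61 in (≈ 6.393 in)
Ia = 0.2·(390/61) = 78/61 in ≈ 1.279 in
Since P=7.710 > Ia=1.279: effective rainfall P−Ia = 39231/6100 in
Q: (39231/6100)² ÷ (78231/6100) = 513023787/159069700 in (≈ 3.225 in)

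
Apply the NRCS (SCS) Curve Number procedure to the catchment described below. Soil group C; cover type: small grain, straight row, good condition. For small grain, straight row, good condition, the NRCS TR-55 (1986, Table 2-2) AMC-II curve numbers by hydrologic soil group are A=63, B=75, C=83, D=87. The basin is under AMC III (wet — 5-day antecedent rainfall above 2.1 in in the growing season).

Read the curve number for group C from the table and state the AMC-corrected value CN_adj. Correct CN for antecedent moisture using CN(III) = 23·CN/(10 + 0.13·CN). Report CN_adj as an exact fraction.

NRCS table: small grain, straight row, good condition, soil group C → CN(II) = 83
CN(III) from CN(II)=83: (23·83)/(10 + 0.13·83) = 190900/2079 ≈ 91.823

CN_adj = 190900/2079 ≈ 91.823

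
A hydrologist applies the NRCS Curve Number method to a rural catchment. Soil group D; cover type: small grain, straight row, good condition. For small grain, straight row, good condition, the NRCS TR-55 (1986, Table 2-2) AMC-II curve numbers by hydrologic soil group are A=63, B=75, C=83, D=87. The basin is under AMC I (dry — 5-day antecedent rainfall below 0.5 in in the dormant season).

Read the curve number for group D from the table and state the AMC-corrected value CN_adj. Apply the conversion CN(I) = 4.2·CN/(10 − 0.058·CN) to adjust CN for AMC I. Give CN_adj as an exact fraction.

CN_adj = 182700/2477 ≈ 73.759

NRCS table: small grain, straight row, good condition, soil group D → CN(II) = 87
Dry (AMC I): CN(I) = 4.2·87/(10 − 0.058·87) = (1827/5)/(2477/500) = 182700/2477 ≈ 73.759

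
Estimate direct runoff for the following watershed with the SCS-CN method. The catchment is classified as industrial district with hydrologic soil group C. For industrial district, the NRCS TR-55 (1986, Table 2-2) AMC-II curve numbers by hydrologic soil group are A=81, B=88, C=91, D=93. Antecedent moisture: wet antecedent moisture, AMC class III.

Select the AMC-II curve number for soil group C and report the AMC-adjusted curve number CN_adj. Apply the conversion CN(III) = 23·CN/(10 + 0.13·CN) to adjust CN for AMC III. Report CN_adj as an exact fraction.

NRCS table: industrial district, soil group C → CN(II) = 91
Wet (AMC III): CN(III) = 23·91/(10 + 0.13·91) = 2093/(2183/100) = 209300/2183 ≈ 95.877

CN_adj = 209300/2183 ≈ 95.877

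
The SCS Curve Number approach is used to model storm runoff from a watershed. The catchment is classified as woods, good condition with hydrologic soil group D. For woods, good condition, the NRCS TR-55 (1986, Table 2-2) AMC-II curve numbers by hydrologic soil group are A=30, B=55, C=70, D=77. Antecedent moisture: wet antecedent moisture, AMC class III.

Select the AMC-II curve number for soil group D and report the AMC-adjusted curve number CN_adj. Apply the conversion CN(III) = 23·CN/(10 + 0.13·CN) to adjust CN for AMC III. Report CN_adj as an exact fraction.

CN_adj = 7700/87 ≈ 88.506

NRCS table: woods, good condition, soil group D → CN(II) = 77
Wet (AMC III): CN(III) = 23·77/(10 + 0.13·77) = 1771/(2001/100) = 7700/87 ≈ 88.506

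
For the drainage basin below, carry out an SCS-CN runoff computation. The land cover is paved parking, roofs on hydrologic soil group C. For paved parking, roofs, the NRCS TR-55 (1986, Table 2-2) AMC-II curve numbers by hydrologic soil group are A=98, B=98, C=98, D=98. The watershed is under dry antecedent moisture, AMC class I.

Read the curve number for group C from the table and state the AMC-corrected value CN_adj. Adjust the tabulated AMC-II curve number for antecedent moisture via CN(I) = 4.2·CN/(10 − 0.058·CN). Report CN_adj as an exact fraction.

CN_adj = 102900/1079 ≈ 95.366

NRCS table: paved parking, roofs, soil group C → CN(II) = 98
CN(I) from CN(II)=98: (4.2·98)/(10 − 0.058·98) = 102900/1079 ≈ 95.366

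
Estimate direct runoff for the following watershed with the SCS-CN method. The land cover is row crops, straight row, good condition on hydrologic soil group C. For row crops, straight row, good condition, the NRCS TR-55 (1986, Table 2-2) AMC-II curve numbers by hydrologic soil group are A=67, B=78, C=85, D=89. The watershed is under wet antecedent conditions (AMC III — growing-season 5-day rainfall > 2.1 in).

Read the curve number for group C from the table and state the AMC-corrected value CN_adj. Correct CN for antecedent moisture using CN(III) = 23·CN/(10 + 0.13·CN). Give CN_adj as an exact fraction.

NRCS table: row crops, straight row, good condition, soil group C → CN(II) = 85
CN(III) from CN(II)=85: (23·85)/(10 + 0.13·85) = 39100/421 ≈ 92.874

CN_adj = 39100/421 ≈ 92.874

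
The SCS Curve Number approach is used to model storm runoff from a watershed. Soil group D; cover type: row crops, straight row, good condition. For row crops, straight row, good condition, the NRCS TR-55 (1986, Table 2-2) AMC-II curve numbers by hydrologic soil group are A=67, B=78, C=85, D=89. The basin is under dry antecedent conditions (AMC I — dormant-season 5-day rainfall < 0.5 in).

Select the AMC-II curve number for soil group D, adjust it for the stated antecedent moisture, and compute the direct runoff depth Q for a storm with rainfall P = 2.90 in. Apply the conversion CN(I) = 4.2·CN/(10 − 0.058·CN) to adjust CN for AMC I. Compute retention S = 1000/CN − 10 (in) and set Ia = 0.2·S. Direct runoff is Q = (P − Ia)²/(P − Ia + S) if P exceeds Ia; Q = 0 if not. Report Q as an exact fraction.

NRCS table: row crops, straight row, good condition, soil group D → CN(II) = 89
CN(I) from CN(II)=89: (4.2·89)/(10 − 0.058·89) = 186900/2419 ≈ 77.263
Max retention: S = 1000/(186900/2419) − 10 = 5500/1869 in (≈ 2.943 in)
Ia = 0.2·(5500/1869) = 1100/1869 in ≈ 0.589 in
P − Ia = 2.900 − 0.589 = 43201/18690 ≈ 2.311 in (> 0, runoff occurs)
Runoff Q = (P−Ia)²/(P−Ia+S) = (2.311)²/(2.311+2.943) = 1866326401/1835376690 ≈ 1.017 in

Q = 1866326401/1835376690 in ≈ 1.017 in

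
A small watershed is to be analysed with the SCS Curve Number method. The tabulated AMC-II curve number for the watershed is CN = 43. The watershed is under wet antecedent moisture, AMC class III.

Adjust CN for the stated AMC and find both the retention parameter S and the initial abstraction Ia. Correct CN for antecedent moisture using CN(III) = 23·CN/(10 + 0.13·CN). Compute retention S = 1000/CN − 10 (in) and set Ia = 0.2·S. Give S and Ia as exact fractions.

S = 5700/989 in ≈ 5.763 in; Ia = 1140/989 in ≈ 1.153 in

CN(III) from CN(II)=43: (23·43)/(10 + 0.13·43) = 98900/1559 ≈ 63.438
S = 1000/(98900/1559) − 10 = 5700/989 in ≈ 5.763 in
Ia = 0.2S: 0.2·5.763 = 1.153 in (exactly 1140/989)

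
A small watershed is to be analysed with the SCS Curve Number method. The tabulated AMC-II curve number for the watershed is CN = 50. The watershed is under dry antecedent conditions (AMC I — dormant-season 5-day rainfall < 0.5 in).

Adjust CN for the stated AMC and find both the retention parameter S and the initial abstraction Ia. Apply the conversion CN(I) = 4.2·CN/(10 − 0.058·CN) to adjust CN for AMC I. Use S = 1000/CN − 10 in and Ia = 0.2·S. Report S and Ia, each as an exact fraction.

Adjust CN=50 to AMC I: 4.2·50/(10 − 0.058·50) → 210 ÷ (71/10) = 2100/71 ≈ 29.577
Retention S: 1000/CN − 10 with CN=29.577 → S = 500/21 ≈ 23.810 in
Ia = 0.2·(500/21) = 100/21 in ≈ 4.762 in

S = 500/21 in ≈ 23.810 in; Ia = 100/21 in ≈ 4.762 in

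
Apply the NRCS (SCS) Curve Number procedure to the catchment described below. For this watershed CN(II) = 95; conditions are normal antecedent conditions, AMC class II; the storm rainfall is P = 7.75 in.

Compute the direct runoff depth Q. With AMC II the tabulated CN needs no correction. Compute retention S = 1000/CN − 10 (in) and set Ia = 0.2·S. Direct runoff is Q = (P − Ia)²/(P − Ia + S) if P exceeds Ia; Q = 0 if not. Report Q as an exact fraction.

AMC II — tabulated CN = 95 applies directly.
Max retention: S = 1000/95 − 10 = 10/19 in (≈ 0.526 in)
Ia = 0.2S: 0.2·0.526 = 0.105 in (exactly 2/19)
P − Ia = 7.750 − 0.105 = 581/76 ≈ 7.645 in (> 0, runoff occurs)
Q = (581/76)²/((581/76) + 10/19) = (337561/5776)/(621/76) = 337561/47196 in ≈ 7.152 in

Q = 337561/47196 in ≈ 7.152 in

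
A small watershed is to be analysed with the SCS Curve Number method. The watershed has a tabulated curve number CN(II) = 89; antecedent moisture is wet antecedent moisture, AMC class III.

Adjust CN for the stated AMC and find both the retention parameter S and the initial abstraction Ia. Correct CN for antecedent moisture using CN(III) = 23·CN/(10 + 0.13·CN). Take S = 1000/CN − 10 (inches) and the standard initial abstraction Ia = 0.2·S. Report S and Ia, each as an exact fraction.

Adjust CN=89 to AMC III: 23·89/(10 + 0.13·89) → 2047 ÷ (2157/100) = 204700/2157 ≈ 94.900
Max retention: S = 1000/(204700/2157) − 10 = 1100/2047 in (≈ 0.537 in)
Ia = 0.2·(1100/2047) = 220/2047 in ≈ 0.107 in

S = 1100/2047 in ≈ 0.537 in; Ia = 220/2047 in ≈ 0.107 in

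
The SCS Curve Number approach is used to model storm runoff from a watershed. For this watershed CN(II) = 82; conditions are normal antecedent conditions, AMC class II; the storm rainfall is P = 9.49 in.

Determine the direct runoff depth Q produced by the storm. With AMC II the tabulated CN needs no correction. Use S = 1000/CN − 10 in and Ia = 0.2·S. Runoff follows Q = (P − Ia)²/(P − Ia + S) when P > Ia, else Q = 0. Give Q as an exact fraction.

Average conditions: CN = 82 (no AMC adjustment).
S = 1000/82 − 10 = 90/41 in ≈ 2.195 in
Initial abstraction Ia = S/5 = (90/41)/5 = 18/41 ≈ 0.439 in
Since P=9.490 > Ia=0.439: effective rainfall P−Ia = 37109/4100 in
Q = (37109/4100)²/((37109/4100) + 90/41) = (1377077881/16810000)/(46109/4100) = 1377077881/189046900 in ≈ 7.284 in

Q = 1377077881/189046900 in ≈ 7.284 in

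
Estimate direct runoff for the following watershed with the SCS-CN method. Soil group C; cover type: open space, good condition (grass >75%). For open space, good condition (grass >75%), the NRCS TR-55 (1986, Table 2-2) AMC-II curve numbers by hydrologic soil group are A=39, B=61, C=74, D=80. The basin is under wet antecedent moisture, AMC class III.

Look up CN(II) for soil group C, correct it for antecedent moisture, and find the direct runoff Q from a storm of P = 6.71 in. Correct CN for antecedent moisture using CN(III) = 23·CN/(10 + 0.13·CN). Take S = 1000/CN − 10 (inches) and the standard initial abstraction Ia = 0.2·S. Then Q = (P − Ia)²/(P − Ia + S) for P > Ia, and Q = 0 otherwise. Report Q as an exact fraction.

NRCS table: open space, good condition (grass >75%), soil group C → CN(II) = 74
Wet (AMC III): CN(III) = 23·74/(10 + 0.13·74) = 1702/(981/50) = 85100/981 ≈ 86.748
Max retention: S = 1000/(85100/981) − 10 = 1300/851 in (≈ 1.528 in)
Ia = 0.2S: 0.2·1.528 = 0.306 in (exactly 260/851)
P − Ia = 6.710 − 0.306 = 545021/85100 ≈ 6.404 in (> 0, runoff occurs)
Q: (545021/85100)² ÷ (675021/85100) = 297047890441/57444287100 in (≈ 5.171 in)

Q = 297047890441/57444287100 in ≈ 5.171 in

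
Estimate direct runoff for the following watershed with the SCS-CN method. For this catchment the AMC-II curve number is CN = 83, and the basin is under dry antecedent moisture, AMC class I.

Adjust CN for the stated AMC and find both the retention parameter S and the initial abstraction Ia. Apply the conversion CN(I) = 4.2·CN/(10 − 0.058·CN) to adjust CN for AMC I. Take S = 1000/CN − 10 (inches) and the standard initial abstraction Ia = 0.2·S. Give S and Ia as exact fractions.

S = 8500/1743 in ≈ 4.877 in; Ia = 1700/1743 in ≈ 0.975 in

CN(I) from CN(II)=83: (4.2·83)/(10 − 0.058·83) = 174300/2593 ≈ 67.219
S = 1000/(174300/2593) − 10 = 8500/1743 in ≈ 4.877 in
Ia = 0.2S: 0.2·4.877 = 0.975 in (exactly 1700/1743)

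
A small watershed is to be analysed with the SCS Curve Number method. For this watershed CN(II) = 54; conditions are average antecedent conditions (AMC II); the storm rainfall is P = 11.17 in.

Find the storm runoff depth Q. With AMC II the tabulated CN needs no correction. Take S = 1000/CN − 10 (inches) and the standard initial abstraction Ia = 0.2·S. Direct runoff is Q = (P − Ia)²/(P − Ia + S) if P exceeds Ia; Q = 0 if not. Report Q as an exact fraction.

Q = 653262481/131109300 in ≈ 4.983 in

Average conditions: CN = 54 (no AMC adjustment).
Max retention: S = 1000/54 − 10 = 230/27 in (≈ 8.519 in)
Ia = 0.2S: 0.2·8.519 = 1.704 in (exactly 46/27)
P − Ia = 11.170 − 1.704 = 25559/2700 ≈ 9.466 in (> 0, runoff occurs)
Q = (25559/2700)²/((25559/2700) + 230/27) = (653262481/7290000)/(48559/2700) = 653262481/131109300 in ≈ 4.983 in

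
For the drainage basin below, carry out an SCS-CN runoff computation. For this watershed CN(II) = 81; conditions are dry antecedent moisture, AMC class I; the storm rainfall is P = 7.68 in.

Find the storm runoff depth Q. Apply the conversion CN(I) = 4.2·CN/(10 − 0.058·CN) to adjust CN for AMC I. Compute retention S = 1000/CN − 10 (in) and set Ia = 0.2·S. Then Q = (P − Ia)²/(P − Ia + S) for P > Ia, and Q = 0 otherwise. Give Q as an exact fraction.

CN(I) from CN(II)=81: (4.2·81)/(10 − 0.058·81) = 170100/2651 ≈ 64.164
Max retention: S = 1000/(170100/2651) − 10 = 9500/1701 in (≈ 5.585 in)
Initial abstraction Ia = S/5 = (9500/1701)/5 = 1900/1701 ≈ 1.117 in
Since P=7.680 > Ia=1.117: effective rainfall P−Ia = 279092/42525 in
Q: (279092/42525)² ÷ (516592/42525) = 4868271529/1373004675 in (≈ 3.546 in)

Q = 4868271529/1373004675 in ≈ 3.546 in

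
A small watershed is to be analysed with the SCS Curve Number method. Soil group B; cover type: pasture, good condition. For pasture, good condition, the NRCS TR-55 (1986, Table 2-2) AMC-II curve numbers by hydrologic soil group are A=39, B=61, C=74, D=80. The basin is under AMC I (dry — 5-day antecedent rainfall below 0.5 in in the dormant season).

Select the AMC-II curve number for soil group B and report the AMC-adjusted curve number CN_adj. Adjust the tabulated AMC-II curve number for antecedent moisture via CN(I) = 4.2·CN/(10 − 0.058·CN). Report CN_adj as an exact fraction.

NRCS table: pasture, good condition, soil group B → CN(II) = 61
Dry (AMC I): CN(I) = 4.2·61/(10 − 0.058·61) = (1281/5)/(3231/500) = 42700/1077 ≈ 39.647

CN_adj = 42700/1077 ≈ 39.647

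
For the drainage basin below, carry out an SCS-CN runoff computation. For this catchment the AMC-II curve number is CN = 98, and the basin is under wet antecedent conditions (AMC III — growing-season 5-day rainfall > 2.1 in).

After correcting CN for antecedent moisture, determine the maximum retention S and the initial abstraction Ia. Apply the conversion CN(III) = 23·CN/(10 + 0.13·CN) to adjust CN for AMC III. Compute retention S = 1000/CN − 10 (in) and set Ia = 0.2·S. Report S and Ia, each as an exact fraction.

S = 100/1127 in ≈ 0.089 in; Ia = 20/1127 in ≈ 0.018 in

CN(III) from CN(II)=98: (23·98)/(10 + 0.13·98) = 112700/1137 ≈ 99.120
S = 1000/(112700/1137) − 10 = 100/1127 in ≈ 0.089 in
Ia = 0.2S: 0.2·0.089 = 0.018 in (exactly 20/1127)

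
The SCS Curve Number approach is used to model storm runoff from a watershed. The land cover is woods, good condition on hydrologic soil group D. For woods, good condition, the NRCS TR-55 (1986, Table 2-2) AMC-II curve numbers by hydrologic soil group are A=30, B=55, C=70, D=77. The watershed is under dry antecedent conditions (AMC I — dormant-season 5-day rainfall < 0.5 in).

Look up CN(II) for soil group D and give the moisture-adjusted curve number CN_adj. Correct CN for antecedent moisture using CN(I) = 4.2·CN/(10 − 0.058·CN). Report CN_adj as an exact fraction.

NRCS table: woods, good condition, soil group D → CN(II) = 77
Adjust CN=77 to AMC I: 4.2·77/(10 − 0.058·77) → (1617/5) ÷ (2767/500) = 161700/2767 ≈ 58.439

CN_adj = 161700/2767 ≈ 58.439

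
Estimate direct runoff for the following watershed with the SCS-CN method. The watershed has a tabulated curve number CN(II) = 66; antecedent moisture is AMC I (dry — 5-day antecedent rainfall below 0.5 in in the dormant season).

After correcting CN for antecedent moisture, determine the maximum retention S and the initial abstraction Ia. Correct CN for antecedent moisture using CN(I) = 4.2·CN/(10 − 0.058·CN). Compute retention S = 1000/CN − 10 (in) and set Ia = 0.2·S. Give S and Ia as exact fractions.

Dry (AMC I): CN(I) = 4.2·66/(10 − 0.058·66) = (1386/5)/(1543/250) = 69300/1543 ≈ 44.913
S = 1000/(69300/1543) − 10 = 8500/693 in ≈ 12.266 in
Initial abstraction Ia = S/5 = (8500/693)/5 = 1700/693 ≈ 2.453 in

S = 8500/693 in ≈ 12.266 in; Ia = 1700/693 in ≈ 2.453 in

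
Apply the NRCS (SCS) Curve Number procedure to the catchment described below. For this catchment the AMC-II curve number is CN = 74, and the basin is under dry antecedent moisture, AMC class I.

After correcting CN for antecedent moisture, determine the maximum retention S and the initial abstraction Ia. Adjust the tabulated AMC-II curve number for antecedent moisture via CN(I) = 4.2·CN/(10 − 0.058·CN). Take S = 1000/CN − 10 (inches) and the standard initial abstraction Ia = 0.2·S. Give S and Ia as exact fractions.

S = 6500/777 in ≈ 8.366 in; Ia = 1300/777 in ≈ 1.673 in

Dry (AMC I): CN(I) = 4.2·74/(10 − 0.058·74) = (1554/5)/(1427/250) = 77700/1427 ≈ 54.450
Retention S: 1000/CN − 10 with CN=54.450 → S = 6500/777 ≈ 8.366 in
Ia = 0.2S: 0.2·8.366 = 1.673 in (exactly 1300/777)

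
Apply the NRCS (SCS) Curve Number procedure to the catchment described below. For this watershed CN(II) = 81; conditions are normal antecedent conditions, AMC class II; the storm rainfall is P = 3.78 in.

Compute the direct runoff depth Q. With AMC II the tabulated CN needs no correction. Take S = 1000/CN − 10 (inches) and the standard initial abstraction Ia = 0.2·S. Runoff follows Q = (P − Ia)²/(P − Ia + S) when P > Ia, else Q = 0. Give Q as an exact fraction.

CN(II) = 81; AMC II needs no correction.
Max retention: S = 1000/81 − 10 = 190/81 in (≈ 2.346 in)
Ia = 0.2S: 0.2·2.346 = 0.469 in (exactly 38/81)
P − Ia = 3.780 − 0.469 = 13409/4050 ≈ 3.311 in (> 0, runoff occurs)
Runoff Q = (P−Ia)²/(P−Ia+S) = (3.311)²/(3.311+2.346) = 179801281/92781450 ≈ 1.938 in

Q = 179801281/92781450 in ≈ 1.938 in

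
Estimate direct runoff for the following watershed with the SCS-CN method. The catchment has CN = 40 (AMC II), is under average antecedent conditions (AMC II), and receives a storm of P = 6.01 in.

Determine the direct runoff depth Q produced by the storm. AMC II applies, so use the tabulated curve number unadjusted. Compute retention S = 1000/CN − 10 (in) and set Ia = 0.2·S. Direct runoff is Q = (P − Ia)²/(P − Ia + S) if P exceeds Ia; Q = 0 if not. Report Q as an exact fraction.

Q = 90601/180100 in ≈ 0.503 in

CN(II) = 40; AMC II needs no correction.
S = 1000/40 − 10 = 15 in ≈ 15.000 in
Initial abstraction Ia = S/5 = 15/5 = 3 ≈ 3.000 in
Since P=6.010 > Ia=3.000: effective rainfall P−Ia = 301/100 in
Q = (301/100)²/((301/100) + 15) = (90601/10000)/(1801/100) = 90601/180100 in ≈ 0.503 in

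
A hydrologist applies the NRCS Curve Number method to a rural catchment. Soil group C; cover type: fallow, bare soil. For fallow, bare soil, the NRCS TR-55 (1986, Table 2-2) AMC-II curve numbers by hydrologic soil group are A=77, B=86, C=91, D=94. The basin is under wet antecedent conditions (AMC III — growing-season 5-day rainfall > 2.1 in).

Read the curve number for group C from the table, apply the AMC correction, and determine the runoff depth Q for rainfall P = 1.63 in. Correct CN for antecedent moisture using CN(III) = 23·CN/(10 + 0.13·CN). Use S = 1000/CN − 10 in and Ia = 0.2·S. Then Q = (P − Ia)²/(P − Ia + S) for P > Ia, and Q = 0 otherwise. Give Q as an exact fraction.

NRCS table: fallow, bare soil, soil group C → CN(II) = 91
Wet (AMC III): CN(III) = 23·91/(10 + 0.13·91) = 2093/(2183/100) = 209300/2183 ≈ 95.877
Max retention: S = 1000/(209300/2183) − 10 = 900/2093 in (≈ 0.430 in)
Initial abstraction Ia = S/5 = (900/2093)/5 = 180/2093 ≈ 0.086 in
Since P=1.630 > Ia=0.086: effective rainfall P−Ia = 323159/209300 in
Runoff Q = (P−Ia)²/(P−Ia+S) = (1.544)²/(1.544+0.430) = 104431739281/86474178700 ≈ 1.208 in

Q = 104431739281/86474178700 in ≈ 1.208 in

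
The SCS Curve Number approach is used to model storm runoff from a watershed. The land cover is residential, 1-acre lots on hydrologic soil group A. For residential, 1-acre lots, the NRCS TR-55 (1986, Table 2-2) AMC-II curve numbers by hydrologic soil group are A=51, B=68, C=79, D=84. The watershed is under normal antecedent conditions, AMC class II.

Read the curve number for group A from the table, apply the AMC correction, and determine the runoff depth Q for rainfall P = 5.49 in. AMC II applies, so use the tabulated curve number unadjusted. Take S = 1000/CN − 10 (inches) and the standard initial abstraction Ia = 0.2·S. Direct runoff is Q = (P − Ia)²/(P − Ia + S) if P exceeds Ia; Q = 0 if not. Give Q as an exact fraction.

NRCS table: residential, 1-acre lots, soil group A → CN(II) = 51
AMC II — tabulated CN = 51 applies directly.
S = 1000/51 − 10 = 490/51 in ≈ 9.608 in
Initial abstraction Ia = S/5 = (490/51)/5 = 98/51 ≈ 1.922 in
Excess rainfall: 5.490 − 1.922 = 3.568 in; P > Ia so Q > 0
Q: (18199/5100)² ÷ (67199/5100) = 331203601/342714900 in (≈ 0.966 in)

Q = 331203601/342714900 in ≈ 0.966 in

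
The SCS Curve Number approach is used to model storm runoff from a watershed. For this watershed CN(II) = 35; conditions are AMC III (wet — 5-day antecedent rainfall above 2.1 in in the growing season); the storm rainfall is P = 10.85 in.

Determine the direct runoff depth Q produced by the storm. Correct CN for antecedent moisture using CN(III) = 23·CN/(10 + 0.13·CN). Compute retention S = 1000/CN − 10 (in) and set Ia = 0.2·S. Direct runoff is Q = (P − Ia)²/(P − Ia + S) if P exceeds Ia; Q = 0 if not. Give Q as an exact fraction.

Adjust CN=35 to AMC III: 23·35/(10 + 0.13·35) → 805 ÷ (291/20) = 16100/291 ≈ 55.326
Max retention: S = 1000/(16100/291) − 10 = 1300/161 in (≈ 8.075 in)
Ia = 0.2S: 0.2·8.075 = 1.615 in (exactly 260/161)
Excess rainfall: 10.850 − 1.615 = 9.235 in; P > Ia so Q > 0
Q: (29737/3220)² ÷ (55737/3220) = 884289169/179473140 in (≈ 4.927 in)

Q = 884289169/179473140 in ≈ 4.927 in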